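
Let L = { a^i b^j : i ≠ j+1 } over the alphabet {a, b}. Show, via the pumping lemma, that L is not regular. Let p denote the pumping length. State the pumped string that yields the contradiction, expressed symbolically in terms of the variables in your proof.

Assume L is regular. Let p be the pumping length given by the pumping lemma.
Choose w = a^p b^{p+p!-1}. Since p ≠ (p+p!-1)+1 = p+p!, w ∈ L; and |w| ≥ p.
Write w = xyz as guaranteed by the lemma, with |xy| ≤ p and |y| > 0.
The first p characters of w are a's, so xy (and hence y) consists only of a's. Write y = a^k, 1 ≤ k ≤ p.
Since 1 ≤ k ≤ p, k divides p!; set t = 1 + p!/k. Then xy^t z has p + (p!/k)·k = p + p! copies of a. Now the a-count is p+p! and (b-count)+1 = (p+p!-1)+1 = p+p!, so i ≠ j+1 fails. So xy^t z = a^{p+p!} b^{p+p!-1} ∉ L.
This contradicts the pumping lemma, so L is not regular.

a^{p+p!} b^{p+p!-1}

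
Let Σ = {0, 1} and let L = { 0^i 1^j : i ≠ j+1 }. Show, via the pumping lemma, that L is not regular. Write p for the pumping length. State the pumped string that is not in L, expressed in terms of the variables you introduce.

Assume L is regular. Let p be the pumping length given by the pumping lemma.
Choose w = 0^p 1^{p+p!-1}. Since p ≠ (p+p!-1)+1 = p+p!, w ∈ L; and |w| ≥ p.
The pumping lemma gives a decomposition w = xyz where |xy| ≤ p and |y| > 0.
Because |xy| ≤ p and w begins with p copies of 0, we have y = 0^k with 1 ≤ k ≤ p.
Since 1 ≤ k ≤ p, k divides p!; set t = 1 + p!/k. Then xy^t z has p + (p!/k)·k = p + p! copies of 0. Now the 0-count is p+p! and (1-count)+1 = (p+p!-1)+1 = p+p!, so i ≠ j+1 fails. So xy^t z = 0^{p+p!} 1^{p+p!-1} ∉ L.
This is a contradiction; hence L is not regular.

0^{p+p!} 1^{p+p!-1}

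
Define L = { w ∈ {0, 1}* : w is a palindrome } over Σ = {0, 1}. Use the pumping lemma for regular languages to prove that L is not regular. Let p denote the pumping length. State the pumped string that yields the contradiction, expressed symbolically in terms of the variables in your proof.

0^{p+k} 1 0^p

Assume L is regular; let p be its pumping constant.
Take w = 0^p 1 0^p, a palindrome of length 2p+1 ≥ p.
The pumping lemma gives a decomposition w = xyz where |xy| ≤ p and y is nonempty.
Since the first p symbols of w are all 0's and |xy| ≤ p, y lies entirely in the leading 0-block: y = 0^k for some k with 1 ≤ k ≤ p.
Pump with i = 2: xy^2z = 0^{p+k} 1 0^p. Its reverse is 0^p 1 0^{p+k}, which differs from xy^2z since k ≥ 1. So xy^2z is not a palindrome and xy^2z ∉ L.
Contradiction. Therefore L is not regular.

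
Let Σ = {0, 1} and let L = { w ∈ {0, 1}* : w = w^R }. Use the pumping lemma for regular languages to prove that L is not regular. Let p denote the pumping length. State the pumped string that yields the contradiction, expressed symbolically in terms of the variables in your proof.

0^{p+k} 1 0^p

Suppose for contradiction that L is regular, and let p be the pumping length.
Take w = 0^p 1 0^p, a palindrome of length 2p+1 ≥ p.
The pumping lemma gives a decomposition w = xyz where |xy| ≤ p and |y| ≥ 1.
The first p characters of w are 0's, so xy (and hence y) consists only of 0's. Write y = 0^k, 1 ≤ k ≤ p.
Pump with i = 2: xy^2z = 0^{p+k} 1 0^p. Its reverse is 0^p 1 0^{p+k}, which differs from xy^2z since k ≥ 1. So xy^2z is not a palindrome and xy^2z ∉ L.
This is a contradiction; hence L is not regular.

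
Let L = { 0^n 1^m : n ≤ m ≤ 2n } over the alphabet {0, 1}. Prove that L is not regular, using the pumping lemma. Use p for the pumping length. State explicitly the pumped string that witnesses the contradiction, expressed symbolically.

Toward a contradiction, assume L is regular with pumping length p.
Take w = 0^p 1^p ∈ L (since p ≤ p ≤ 2p), with |w| = 2p ≥ p.
By the pumping lemma, w = xyz with |xy| ≤ p and |y| > 0.
Because |xy| ≤ p and w begins with p copies of 0, we have y = 0^k with 1 ≤ k ≤ p.
Pump with i = 2: xy^2z = 0^{p+k} 1^p. Now n = p+k > p = m, so the condition n ≤ m fails. Thus xy^2z ∉ L.
This is a contradiction; hence L is not regular.

0^{p+k} 1^p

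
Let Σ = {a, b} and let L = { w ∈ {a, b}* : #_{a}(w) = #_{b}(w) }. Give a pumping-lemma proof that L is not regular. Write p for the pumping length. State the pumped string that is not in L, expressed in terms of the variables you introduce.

a^{p+k} b^p

Toward a contradiction, assume L is regular with pumping length p.
Choose w = a^p b^p ∈ L with |w| = 2p ≥ p.
The pumping lemma gives a decomposition w = xyz where |xy| ≤ p and |y| ≥ 1.
Since the first p symbols of w are all a's and |xy| ≤ p, y lies entirely in the leading a-block: y = a^k for some k with 1 ≤ k ≤ p.
Pump with i = 2: xy^2z = a^{p+k} b^p has p+k occurrences of a but only p of b. Since k ≥ 1 the counts differ, so xy^2z ∉ L.
This contradicts the pumping lemma, so L is not regular.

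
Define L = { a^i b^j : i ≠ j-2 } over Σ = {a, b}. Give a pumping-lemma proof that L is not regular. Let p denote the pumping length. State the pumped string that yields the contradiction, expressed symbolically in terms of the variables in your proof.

a^{p+p!} b^{p+p!+2}

Assume L is regular. Let p be the pumping length given by the pumping lemma.
Choose w = a^p b^{p+p!+2}. Since p ≠ (p+p!+2)-2 = p+p!, w ∈ L; and |w| ≥ p.
The pumping lemma gives a decomposition w = xyz where |xy| ≤ p and |y| ≥ 1.
Because |xy| ≤ p and w begins with p copies of a, we have y = a^k with 1 ≤ k ≤ p.
Since 1 ≤ k ≤ p, k divides p!; set t = 1 + p!/k. Then xy^t z has p + (p!/k)·k = p + p! copies of a. Now the a-count is p+p! and (b-count)-2 = (p+p!+2)-2 = p+p!, so i ≠ j-2 fails. So xy^t z = a^{p+p!} b^{p+p!+2} ∉ L.
Contradiction. Therefore L is not regular.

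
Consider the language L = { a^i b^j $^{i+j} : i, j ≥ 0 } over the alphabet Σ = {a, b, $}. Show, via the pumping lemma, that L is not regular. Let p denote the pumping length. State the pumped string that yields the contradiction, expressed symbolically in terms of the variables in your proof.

a^{p+k} b^p $^{2p}

Assume L is regular; let p be its pumping constant.
Take w = a^p b^p $^{2p} ∈ L (with i=j=p, i+j=2p), |w| = 4p ≥ p.
Write w = xyz as guaranteed by the lemma, with |xy| ≤ p and |y| > 0.
The first p characters of w are a's, so xy (and hence y) consists only of a's. Write y = a^k, 1 ≤ k ≤ p.
Consider xy^2z = a^{p+k} b^p $^{2p}. Now the a- and b-counts sum to 2p+k, but the $-count is 2p ≠ 2p+k. So xy^2z ∉ L.
This contradicts the pumping lemma, so L is not regular.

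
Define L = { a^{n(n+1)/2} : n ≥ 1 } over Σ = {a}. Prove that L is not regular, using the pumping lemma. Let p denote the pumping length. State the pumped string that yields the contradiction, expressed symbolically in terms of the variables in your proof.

Suppose for contradiction that L is regular, and let p be the pumping length.
Take w = a^{p(p+1)/2} ∈ L with |w| = p(p+1)/2 ≥ p.
By the pumping lemma, w = xyz with |xy| ≤ p and y is nonempty.
Then y = a^k for some k with 1 ≤ k ≤ p.
Pump with i = 2: xy^2z = a^{p(p+1)/2+k}. Since 1 ≤ k ≤ p, p(p+1)/2 < p(p+1)/2+k ≤ p(p+1)/2+p < (p+1)(p+2)/2, so p(p+1)/2+k is strictly between consecutive triangular numbers. So xy^2z ∉ L.
This contradicts the pumping lemma, so L is not regular.

a^{p(p+1)/2+k}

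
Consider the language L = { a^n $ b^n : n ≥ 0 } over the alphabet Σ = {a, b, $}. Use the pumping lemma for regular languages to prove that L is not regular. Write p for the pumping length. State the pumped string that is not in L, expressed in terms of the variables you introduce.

Toward a contradiction, assume L is regular with pumping length p.
Take w = a^p $ b^p ∈ L with |w| = 2p+1 ≥ p.
The pumping lemma gives a decomposition w = xyz where |xy| ≤ p and |y| > 0.
Because |xy| ≤ p and w begins with p copies of a, we have y = a^k with 1 ≤ k ≤ p.
Pump with i = 2: xy^2z = a^{p+k} $ b^p, which would require p+k = p. But k ≥ 1, so xy^2z ∉ L.
This contradicts the pumping lemma, so L is not regular.

a^{p+k} $ b^p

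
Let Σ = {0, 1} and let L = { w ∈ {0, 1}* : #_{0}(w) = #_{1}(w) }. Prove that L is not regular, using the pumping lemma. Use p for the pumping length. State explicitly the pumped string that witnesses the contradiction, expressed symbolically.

Suppose for contradiction that L is regular, and let p be the pumping length.
Choose w = 0^p 1^p ∈ L with |w| = 2p ≥ p.
Write w = xyz as guaranteed by the lemma, with |xy| ≤ p and y is nonempty.
The first p characters of w are 0's, so xy (and hence y) consists only of 0's. Write y = 0^k, 1 ≤ k ≤ p.
Pump with i = 2: xy^2z = 0^{p+k} 1^p has p+k occurrences of 0 but only p of 1. Since k ≥ 1 the counts differ, so xy^2z ∉ L.
This is a contradiction; hence L is not regular.

0^{p+k} 1^p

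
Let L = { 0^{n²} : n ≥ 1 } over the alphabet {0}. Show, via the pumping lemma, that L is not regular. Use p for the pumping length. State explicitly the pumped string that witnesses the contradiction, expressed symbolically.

0^{p²+k}

Toward a contradiction, assume L is regular with pumping length p.
Take w = 0^{p²} ∈ L with |w| = p² ≥ p.
By the pumping lemma, w = xyz with |xy| ≤ p and |y| ≥ 1.
Then y = 0^k for some k with 1 ≤ k ≤ p.
Pump with i = 2: xy^2z = 0^{p²+k}. Since 1 ≤ k ≤ p, p² < p²+k ≤ p²+p < (p+1)², so p²+k lies strictly between consecutive squares and is not a perfect square. So xy^2z ∉ L.
Contradiction. Therefore L is not regular.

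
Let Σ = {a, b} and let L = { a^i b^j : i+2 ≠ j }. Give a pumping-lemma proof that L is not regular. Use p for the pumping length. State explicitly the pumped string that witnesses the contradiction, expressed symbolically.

a^{p+p!} b^{p+p!+2}

Suppose for contradiction that L is regular, and let p be the pumping length.
Choose w = a^p b^{p+p!+2}. Since p ≠ (p+p!+2)-2 = p+p!, w ∈ L; and |w| ≥ p.
By the pumping lemma, w = xyz with |xy| ≤ p and |y| ≥ 1.
The first p characters of w are a's, so xy (and hence y) consists only of a's. Write y = a^k, 1 ≤ k ≤ p.
Since 1 ≤ k ≤ p, k divides p!; set t = 1 + p!/k. Then xy^t z has p + (p!/k)·k = p + p! copies of a. Now the a-count is p+p! and (b-count)-2 = (p+p!+2)-2 = p+p!, so i+2 ≠ j fails. So xy^t z = a^{p+p!} b^{p+p!+2} ∉ L.
This is a contradiction; hence L is not regular.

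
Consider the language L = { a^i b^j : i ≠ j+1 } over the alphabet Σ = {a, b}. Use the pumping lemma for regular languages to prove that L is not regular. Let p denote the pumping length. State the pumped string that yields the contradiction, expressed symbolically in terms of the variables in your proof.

a^{p+p!} b^{p+p!-1}

Suppose for contradiction that L is regular, and let p be the pumping length.
Choose w = a^p b^{p+p!-1}. Since p ≠ (p+p!-1)+1 = p+p!, w ∈ L; and |w| ≥ p.
The pumping lemma gives a decomposition w = xyz where |xy| ≤ p and |y| > 0.
Because |xy| ≤ p and w begins with p copies of a, we have y = a^k with 1 ≤ k ≤ p.
Since 1 ≤ k ≤ p, k divides p!; set t = 1 + p!/k. Then xy^t z has p + (p!/k)·k = p + p! copies of a. Now the a-count is p+p! and (b-count)+1 = (p+p!-1)+1 = p+p!, so i ≠ j+1 fails. So xy^t z = a^{p+p!} b^{p+p!-1} ∉ L.
Contradiction. Therefore L is not regular.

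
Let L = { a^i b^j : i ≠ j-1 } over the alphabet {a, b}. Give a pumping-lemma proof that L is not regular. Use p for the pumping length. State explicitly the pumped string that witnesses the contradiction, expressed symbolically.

a^{p+p!} b^{p+p!+1}

Toward a contradiction, assume L is regular with pumping length p.
Choose w = a^p b^{p+p!+1}. Since p ≠ (p+p!+1)-1 = p+p!, w ∈ L; and |w| ≥ p.
The pumping lemma gives a decomposition w = xyz where |xy| ≤ p and y is nonempty.
Because |xy| ≤ p and w begins with p copies of a, we have y = a^k with 1 ≤ k ≤ p.
Since 1 ≤ k ≤ p, k divides p!; set t = 1 + p!/k. Then xy^t z has p + (p!/k)·k = p + p! copies of a. Now the a-count is p+p! and (b-count)-1 = (p+p!+1)-1 = p+p!, so i ≠ j-1 fails. So xy^t z = a^{p+p!} b^{p+p!+1} ∉ L.
Contradiction. Therefore L is not regular.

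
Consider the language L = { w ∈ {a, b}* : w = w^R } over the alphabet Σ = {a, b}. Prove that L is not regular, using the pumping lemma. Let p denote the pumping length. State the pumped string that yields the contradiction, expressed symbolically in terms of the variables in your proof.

a^{p+k} b a^p

Suppose for contradiction that L is regular, and let p be the pumping length.
Take w = a^p b a^p, a palindrome of length 2p+1 ≥ p.
By the pumping lemma, w = xyz with |xy| ≤ p and |y| ≥ 1.
Because |xy| ≤ p and w begins with p copies of a, we have y = a^k with 1 ≤ k ≤ p.
Pump with i = 2: xy^2z = a^{p+k} b a^p. Its reverse is a^p b a^{p+k}, which differs from xy^2z since k ≥ 1. So xy^2z is not a palindrome and xy^2z ∉ L.
This contradicts the pumping lemma, so L is not regular.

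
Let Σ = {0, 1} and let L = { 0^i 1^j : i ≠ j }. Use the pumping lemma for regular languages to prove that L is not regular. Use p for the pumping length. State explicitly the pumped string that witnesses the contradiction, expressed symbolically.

0^{p+p!} 1^{p+p!}

Assume L is regular. Let p be the pumping length given by the pumping lemma.
Choose w = 0^p 1^{p+p!}. Since p ≠ p+p!, w ∈ L; and |w| ≥ p.
By the pumping lemma, w = xyz with |xy| ≤ p and |y| ≥ 1.
Since the first p symbols of w are all 0's and |xy| ≤ p, y lies entirely in the leading 0-block: y = 0^k for some k with 1 ≤ k ≤ p.
Since 1 ≤ k ≤ p, k divides p!; set t = 1 + p!/k. Then xy^t z has p + (p!/k)·k = p + p! copies of 0. Now the 0-count equals the 1-count, so i ≠ j fails. So xy^t z = 0^{p+p!} 1^{p+p!} ∉ L.
This is a contradiction; hence L is not regular.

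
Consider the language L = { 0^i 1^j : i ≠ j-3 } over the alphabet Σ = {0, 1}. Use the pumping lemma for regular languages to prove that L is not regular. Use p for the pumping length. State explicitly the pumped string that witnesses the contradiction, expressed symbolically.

Toward a contradiction, assume L is regular with pumping length p.
Choose w = 0^p 1^{p+p!+3}. Since p ≠ (p+p!+3)-3 = p+p!, w ∈ L; and |w| ≥ p.
By the pumping lemma, w = xyz with |xy| ≤ p and |y| ≥ 1.
Since the first p symbols of w are all 0's and |xy| ≤ p, y lies entirely in the leading 0-block: y = 0^k for some k with 1 ≤ k ≤ p.
Since 1 ≤ k ≤ p, k divides p!; set t = 1 + p!/k. Then xy^t z has p + (p!/k)·k = p + p! copies of 0. Now the 0-count is p+p! and (1-count)-3 = (p+p!+3)-3 = p+p!, so i ≠ j-3 fails. So xy^t z = 0^{p+p!} 1^{p+p!+3} ∉ L.
This is a contradiction; hence L is not regular.

0^{p+p!} 1^{p+p!+3}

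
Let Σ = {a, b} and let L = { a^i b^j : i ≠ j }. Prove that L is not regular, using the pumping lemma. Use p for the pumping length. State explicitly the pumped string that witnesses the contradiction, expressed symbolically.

Assume L is regular. Let p be the pumping length given by the pumping lemma.
Choose w = a^p b^{p+p!}. Since p ≠ p+p!, w ∈ L; and |w| ≥ p.
The pumping lemma gives a decomposition w = xyz where |xy| ≤ p and |y| ≥ 1.
Because |xy| ≤ p and w begins with p copies of a, we have y = a^k with 1 ≤ k ≤ p.
Since 1 ≤ k ≤ p, k divides p!; set t = 1 + p!/k. Then xy^t z has p + (p!/k)·k = p + p! copies of a. Now the a-count equals the b-count, so i ≠ j fails. So xy^t z = a^{p+p!} b^{p+p!} ∉ L.
Contradiction. Therefore L is not regular.

a^{p+p!} b^{p+p!}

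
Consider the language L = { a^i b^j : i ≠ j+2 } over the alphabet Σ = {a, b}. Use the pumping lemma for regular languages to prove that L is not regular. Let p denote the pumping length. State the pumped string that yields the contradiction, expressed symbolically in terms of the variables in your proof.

a^{p+p!} b^{p+p!-2}

Suppose for contradiction that L is regular, and let p be the pumping length.
Choose w = a^p b^{p+p!-2}. Since p ≠ (p+p!-2)+2 = p+p!, w ∈ L; and |w| ≥ p.
By the pumping lemma, w = xyz with |xy| ≤ p and |y| > 0.
Since the first p symbols of w are all a's and |xy| ≤ p, y lies entirely in the leading a-block: y = a^k for some k with 1 ≤ k ≤ p.
Since 1 ≤ k ≤ p, k divides p!; set t = 1 + p!/k. Then xy^t z has p + (p!/k)·k = p + p! copies of a. Now the a-count is p+p! and (b-count)+2 = (p+p!-2)+2 = p+p!, so i ≠ j+2 fails. So xy^t z = a^{p+p!} b^{p+p!-2} ∉ L.
This contradicts the pumping lemma, so L is not regular.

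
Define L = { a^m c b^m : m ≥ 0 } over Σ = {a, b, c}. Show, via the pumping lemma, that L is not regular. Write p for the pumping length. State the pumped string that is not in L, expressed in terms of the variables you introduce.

Assume L is regular; let p be its pumping constant.
Take w = a^p c b^p ∈ L with |w| = 2p+1 ≥ p.
Write w = xyz as guaranteed by the lemma, with |xy| ≤ p and |y| > 0.
Since the first p symbols of w are all a's and |xy| ≤ p, y lies entirely in the leading a-block: y = a^k for some k with 1 ≤ k ≤ p.
Pump with i = 2: xy^2z = a^{p+k} c b^p, which would require p+k = p. But k ≥ 1, so xy^2z ∉ L.
This is a contradiction; hence L is not regular.

a^{p+k} c b^p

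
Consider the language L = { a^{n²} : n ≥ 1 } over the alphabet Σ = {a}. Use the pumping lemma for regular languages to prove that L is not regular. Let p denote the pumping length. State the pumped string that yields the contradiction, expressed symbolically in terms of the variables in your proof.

Suppose for contradiction that L is regular, and let p be the pumping length.
Take w = a^{p²} ∈ L with |w| = p² ≥ p.
Write w = xyz as guaranteed by the lemma, with |xy| ≤ p and |y| ≥ 1.
Then y = a^k for some k with 1 ≤ k ≤ p.
Pump with i = 2: xy^2z = a^{p²+k}. Since 1 ≤ k ≤ p, p² < p²+k ≤ p²+p < (p+1)², so p²+k lies strictly between consecutive squares and is not a perfect square. So xy^2z ∉ L.
This is a contradiction; hence L is not regular.

a^{p²+k}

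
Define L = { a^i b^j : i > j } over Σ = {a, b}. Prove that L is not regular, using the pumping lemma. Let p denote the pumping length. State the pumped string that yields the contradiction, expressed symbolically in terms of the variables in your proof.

Suppose for contradiction that L is regular, and let p be the pumping length.
Choose w = a^{p+1} b^p ∈ L, with |w| = 2p+1 ≥ p.
Write w = xyz as guaranteed by the lemma, with |xy| ≤ p and y is nonempty.
Since the first p symbols of w are all a's and |xy| ≤ p, y lies entirely in the leading a-block: y = a^k for some k with 1 ≤ k ≤ p.
Consider xy^0z = xz = a^{p+1-k} b^p. Since k ≥ 1, the a-count p+1-k is at most p, so i > j fails; thus xz ∉ L.
Contradiction. Therefore L is not regular.

a^{p+1-k} b^p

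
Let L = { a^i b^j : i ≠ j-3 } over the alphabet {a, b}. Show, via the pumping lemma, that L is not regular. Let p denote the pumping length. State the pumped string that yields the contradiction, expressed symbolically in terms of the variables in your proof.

a^{p+p!} b^{p+p!+3}

Suppose for contradiction that L is regular, and let p be the pumping length.
Choose w = a^p b^{p+p!+3}. Since p ≠ (p+p!+3)-3 = p+p!, w ∈ L; and |w| ≥ p.
Write w = xyz as guaranteed by the lemma, with |xy| ≤ p and y is nonempty.
Since the first p symbols of w are all a's and |xy| ≤ p, y lies entirely in the leading a-block: y = a^k for some k with 1 ≤ k ≤ p.
Since 1 ≤ k ≤ p, k divides p!; set t = 1 + p!/k. Then xy^t z has p + (p!/k)·k = p + p! copies of a. Now the a-count is p+p! and (b-count)-3 = (p+p!+3)-3 = p+p!, so i ≠ j-3 fails. So xy^t z = a^{p+p!} b^{p+p!+3} ∉ L.
This is a contradiction; hence L is not regular.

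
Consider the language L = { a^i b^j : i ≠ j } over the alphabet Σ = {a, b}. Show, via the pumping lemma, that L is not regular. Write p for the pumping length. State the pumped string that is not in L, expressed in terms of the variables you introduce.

Assume L is regular; let p be its pumping constant.
Choose w = a^p b^{p+p!}. Since p ≠ p+p!, w ∈ L; and |w| ≥ p.
By the pumping lemma, w = xyz with |xy| ≤ p and y is nonempty.
Since the first p symbols of w are all a's and |xy| ≤ p, y lies entirely in the leading a-block: y = a^k for some k with 1 ≤ k ≤ p.
Since 1 ≤ k ≤ p, k divides p!; set t = 1 + p!/k. Then xy^t z has p + (p!/k)·k = p + p! copies of a. Now the a-count equals the b-count, so i ≠ j fails. So xy^t z = a^{p+p!} b^{p+p!} ∉ L.
Contradiction. Therefore L is not regular.

a^{p+p!} b^{p+p!}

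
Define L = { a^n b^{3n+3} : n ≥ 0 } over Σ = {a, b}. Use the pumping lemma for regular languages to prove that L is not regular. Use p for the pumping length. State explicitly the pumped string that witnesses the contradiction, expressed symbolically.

a^{p+k} b^{3p+3}

Assume L is regular; let p be its pumping constant.
Let w = a^p b^{3p+3} ∈ L; note |w| = 4p+3 ≥ p.
The pumping lemma gives a decomposition w = xyz where |xy| ≤ p and |y| ≥ 1.
Since the first p symbols of w are all a's and |xy| ≤ p, y lies entirely in the leading a-block: y = a^k for some k with 1 ≤ k ≤ p.
Pump with i = 2: xy^2z = a^{p+k} b^{3p+3}. For this to lie in L we would need 3p+3 = 3(p+k)+3, which forces k = 0. But k ≥ 1, so xy^2z ∉ L.
Contradiction. Therefore L is not regular.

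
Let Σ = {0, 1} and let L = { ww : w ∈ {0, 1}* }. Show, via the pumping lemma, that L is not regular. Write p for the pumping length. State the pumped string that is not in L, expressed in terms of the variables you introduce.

0^{p+k} 1^p 0^p 1^p

Toward a contradiction, assume L is regular with pumping length p.
Take w = 0^p 1^p 0^p 1^p = uu where u = 0^p1^p; then w ∈ L and |w| = 4p ≥ p.
Write w = xyz as guaranteed by the lemma, with |xy| ≤ p and y is nonempty.
Because |xy| ≤ p and w begins with p copies of 0, we have y = 0^k with 1 ≤ k ≤ p.
Pump with i = 2: xy^2z = 0^{p+k} 1^p 0^p 1^p, of length 4p+k. Suppose this equals vv. The string starts with 0 and ends with 1, so v does too; thus the boundary between the two copies of v is a 1→0 transition. There is exactly one such transition, at position 2p+k, so |v| = 2p+k and |vv| = 4p+2k ≠ 4p+k since k ≥ 1. So xy^2z ∉ L.
Contradiction. Therefore L is not regular.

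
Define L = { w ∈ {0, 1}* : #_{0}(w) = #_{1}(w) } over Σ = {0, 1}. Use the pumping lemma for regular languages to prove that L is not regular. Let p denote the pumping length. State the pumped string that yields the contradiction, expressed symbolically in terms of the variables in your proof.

Assume L is regular; let p be its pumping constant.
Choose w = 0^p 1^p ∈ L with |w| = 2p ≥ p.
By the pumping lemma, w = xyz with |xy| ≤ p and y is nonempty.
Since the first p symbols of w are all 0's and |xy| ≤ p, y lies entirely in the leading 0-block: y = 0^k for some k with 1 ≤ k ≤ p.
Pump with i = 2: xy^2z = 0^{p+k} 1^p has p+k occurrences of 0 but only p of 1. Since k ≥ 1 the counts differ, so xy^2z ∉ L.
This contradicts the pumping lemma, so L is not regular.

0^{p+k} 1^p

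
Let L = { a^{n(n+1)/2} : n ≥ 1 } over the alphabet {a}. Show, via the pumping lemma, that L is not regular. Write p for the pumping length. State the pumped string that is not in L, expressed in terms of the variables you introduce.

a^{p(p+1)/2+k}

Suppose for contradiction that L is regular, and let p be the pumping length.
Take w = a^{p(p+1)/2} ∈ L with |w| = p(p+1)/2 ≥ p.
The pumping lemma gives a decomposition w = xyz where |xy| ≤ p and |y| > 0.
Then y = a^k for some k with 1 ≤ k ≤ p.
Pump with i = 2: xy^2z = a^{p(p+1)/2+k}. Since 1 ≤ k ≤ p, p(p+1)/2 < p(p+1)/2+k ≤ p(p+1)/2+p < (p+1)(p+2)/2, so p(p+1)/2+k is strictly between consecutive triangular numbers. So xy^2z ∉ L.
This contradicts the pumping lemma, so L is not regular.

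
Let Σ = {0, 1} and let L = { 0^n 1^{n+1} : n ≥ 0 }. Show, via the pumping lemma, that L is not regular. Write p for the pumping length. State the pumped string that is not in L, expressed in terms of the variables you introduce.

Suppose for contradiction that L is regular, and let p be the pumping length.
Take w = 0^p 1^{p+1}. Then w ∈ L and |w| = 2p+1 ≥ p.
By the pumping lemma, w = xyz with |xy| ≤ p and |y| ≥ 1.
Since the first p symbols of w are all 0's and |xy| ≤ p, y lies entirely in the leading 0-block: y = 0^k for some k with 1 ≤ k ≤ p.
Pump with i = 2: xy^2z = 0^{p+k} 1^{p+1}. For this to lie in L we would need p+1 = (p+k)+1, which forces k = 0. But k ≥ 1, so xy^2z ∉ L.
This contradicts the pumping lemma, so L is not regular.

0^{p+k} 1^{p+1}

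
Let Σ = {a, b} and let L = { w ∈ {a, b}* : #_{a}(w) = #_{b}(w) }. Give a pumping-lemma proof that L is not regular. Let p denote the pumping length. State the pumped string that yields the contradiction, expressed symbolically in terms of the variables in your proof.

Assume L is regular. Let p be the pumping length given by the pumping lemma.
Choose w = a^p b^p ∈ L with |w| = 2p ≥ p.
Write w = xyz as guaranteed by the lemma, with |xy| ≤ p and |y| > 0.
Because |xy| ≤ p and w begins with p copies of a, we have y = a^k with 1 ≤ k ≤ p.
Pump with i = 2: xy^2z = a^{p+k} b^p has p+k occurrences of a but only p of b. Since k ≥ 1 the counts differ, so xy^2z ∉ L.
Contradiction. Therefore L is not regular.

a^{p+k} b^p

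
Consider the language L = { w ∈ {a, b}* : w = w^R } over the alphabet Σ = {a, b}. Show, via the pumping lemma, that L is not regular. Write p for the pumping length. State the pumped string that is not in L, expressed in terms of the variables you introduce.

Assume L is regular; let p be its pumping constant.
Take w = a^p b a^p, a palindrome of length 2p+1 ≥ p.
The pumping lemma gives a decomposition w = xyz where |xy| ≤ p and y is nonempty.
Since the first p symbols of w are all a's and |xy| ≤ p, y lies entirely in the leading a-block: y = a^k for some k with 1 ≤ k ≤ p.
Pump with i = 2: xy^2z = a^{p+k} b a^p. Its reverse is a^p b a^{p+k}, which differs from xy^2z since k ≥ 1. So xy^2z is not a palindrome and xy^2z ∉ L.
Contradiction. Therefore L is not regular.

a^{p+k} b a^p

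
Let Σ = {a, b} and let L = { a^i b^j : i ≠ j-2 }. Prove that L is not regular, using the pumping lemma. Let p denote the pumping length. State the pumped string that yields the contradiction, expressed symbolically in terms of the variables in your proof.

Toward a contradiction, assume L is regular with pumping length p.
Choose w = a^p b^{p+p!+2}. Since p ≠ (p+p!+2)-2 = p+p!, w ∈ L; and |w| ≥ p.
By the pumping lemma, w = xyz with |xy| ≤ p and y is nonempty.
Since the first p symbols of w are all a's and |xy| ≤ p, y lies entirely in the leading a-block: y = a^k for some k with 1 ≤ k ≤ p.
Since 1 ≤ k ≤ p, k divides p!; set t = 1 + p!/k. Then xy^t z has p + (p!/k)·k = p + p! copies of a. Now the a-count is p+p! and (b-count)-2 = (p+p!+2)-2 = p+p!, so i ≠ j-2 fails. So xy^t z = a^{p+p!} b^{p+p!+2} ∉ L.
This is a contradiction; hence L is not regular.

a^{p+p!} b^{p+p!+2}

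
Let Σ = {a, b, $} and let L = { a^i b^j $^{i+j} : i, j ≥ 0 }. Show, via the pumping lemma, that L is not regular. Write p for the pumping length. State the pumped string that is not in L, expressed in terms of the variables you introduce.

a^{p+k} b^p $^{2p}

Toward a contradiction, assume L is regular with pumping length p.
Take w = a^p b^p $^{2p} ∈ L (with i=j=p, i+j=2p), |w| = 4p ≥ p.
Write w = xyz as guaranteed by the lemma, with |xy| ≤ p and y is nonempty.
The first p characters of w are a's, so xy (and hence y) consists only of a's. Write y = a^k, 1 ≤ k ≤ p.
Consider xy^2z = a^{p+k} b^p $^{2p}. Now the a- and b-counts sum to 2p+k, but the $-count is 2p ≠ 2p+k. So xy^2z ∉ L.
This is a contradiction; hence L is not regular.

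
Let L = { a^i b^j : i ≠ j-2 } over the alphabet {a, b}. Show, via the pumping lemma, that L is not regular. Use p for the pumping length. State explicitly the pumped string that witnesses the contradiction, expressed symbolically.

Toward a contradiction, assume L is regular with pumping length p.
Choose w = a^p b^{p+p!+2}. Since p ≠ (p+p!+2)-2 = p+p!, w ∈ L; and |w| ≥ p.
By the pumping lemma, w = xyz with |xy| ≤ p and |y| > 0.
The first p characters of w are a's, so xy (and hence y) consists only of a's. Write y = a^k, 1 ≤ k ≤ p.
Since 1 ≤ k ≤ p, k divides p!; set t = 1 + p!/k. Then xy^t z has p + (p!/k)·k = p + p! copies of a. Now the a-count is p+p! and (b-count)-2 = (p+p!+2)-2 = p+p!, so i ≠ j-2 fails. So xy^t z = a^{p+p!} b^{p+p!+2} ∉ L.
This is a contradiction; hence L is not regular.

a^{p+p!} b^{p+p!+2}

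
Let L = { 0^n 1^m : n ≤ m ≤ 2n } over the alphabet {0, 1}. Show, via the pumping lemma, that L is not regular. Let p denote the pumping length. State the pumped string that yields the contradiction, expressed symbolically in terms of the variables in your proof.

Toward a contradiction, assume L is regular with pumping length p.
Take w = 0^p 1^p ∈ L (since p ≤ p ≤ 2p), with |w| = 2p ≥ p.
Write w = xyz as guaranteed by the lemma, with |xy| ≤ p and |y| ≥ 1.
Since the first p symbols of w are all 0's and |xy| ≤ p, y lies entirely in the leading 0-block: y = 0^k for some k with 1 ≤ k ≤ p.
Pump with i = 2: xy^2z = 0^{p+k} 1^p. Now n = p+k > p = m, so the condition n ≤ m fails. Thus xy^2z ∉ L.
Contradiction. Therefore L is not regular.

0^{p+k} 1^p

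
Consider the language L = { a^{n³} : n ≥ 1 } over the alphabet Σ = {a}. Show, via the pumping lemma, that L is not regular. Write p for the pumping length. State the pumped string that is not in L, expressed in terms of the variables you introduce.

Suppose for contradiction that L is regular, and let p be the pumping length.
Take w = a^{p³} ∈ L with |w| = p³ ≥ p.
Write w = xyz as guaranteed by the lemma, with |xy| ≤ p and y is nonempty.
Then y = a^k for some k with 1 ≤ k ≤ p.
Pump with i = 2: xy^2z = a^{p³+k}. Since 1 ≤ k ≤ p, p³ < p³+k ≤ p³+p < p³+3p²+3p+1 = (p+1)³, so p³+k is not a perfect cube. So xy^2z ∉ L.
This is a contradiction; hence L is not regular.

a^{p³+k}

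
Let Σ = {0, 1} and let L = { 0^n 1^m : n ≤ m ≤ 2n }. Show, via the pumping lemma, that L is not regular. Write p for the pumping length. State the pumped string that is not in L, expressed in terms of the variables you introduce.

Toward a contradiction, assume L is regular with pumping length p.
Take w = 0^p 1^p ∈ L (since p ≤ p ≤ 2p), with |w| = 2p ≥ p.
By the pumping lemma, w = xyz with |xy| ≤ p and |y| > 0.
The first p characters of w are 0's, so xy (and hence y) consists only of 0's. Write y = 0^k, 1 ≤ k ≤ p.
Pump with i = 2: xy^2z = 0^{p+k} 1^p. Now n = p+k > p = m, so the condition n ≤ m fails. Thus xy^2z ∉ L.
This is a contradiction; hence L is not regular.

0^{p+k} 1^p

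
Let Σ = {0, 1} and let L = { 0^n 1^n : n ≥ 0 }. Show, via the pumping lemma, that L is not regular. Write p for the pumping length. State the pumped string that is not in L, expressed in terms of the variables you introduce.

Assume L is regular. Let p be the pumping length given by the pumping lemma.
Let w = 0^p 1^p ∈ L; note |w| = 2p ≥ p.
By the pumping lemma, w = xyz with |xy| ≤ p and y is nonempty.
Because |xy| ≤ p and w begins with p copies of 0, we have y = 0^k with 1 ≤ k ≤ p.
Pump with i = 2: xy^2z = 0^{p+k} 1^p. For this to lie in L we would need p = p+k, which forces k = 0. But k ≥ 1, so xy^2z ∉ L.
Contradiction. Therefore L is not regular.

0^{p+k} 1^p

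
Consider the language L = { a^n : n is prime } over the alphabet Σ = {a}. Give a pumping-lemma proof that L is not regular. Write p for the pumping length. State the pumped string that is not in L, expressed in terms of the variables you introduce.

Suppose for contradiction that L is regular, and let p be the pumping length.
Let q be a prime with q ≥ p+2 (infinitely many primes exist), and take w = a^q ∈ L with |w| = q ≥ p.
The pumping lemma gives a decomposition w = xyz where |xy| ≤ p and |y| > 0.
Then y = a^k for some k with 1 ≤ k ≤ p.
Since 1 ≤ k ≤ p, |xz| = q-k. Pump with i = q+1: |xy^{q+1}z| = (q-k)+(q+1)k = q+qk = q(1+k), which is composite (both factors ≥ 2). So xy^{q+1}z = a^{q(1+k)} ∉ L.
This contradicts the pumping lemma, so L is not regular.

a^{q(1+k)}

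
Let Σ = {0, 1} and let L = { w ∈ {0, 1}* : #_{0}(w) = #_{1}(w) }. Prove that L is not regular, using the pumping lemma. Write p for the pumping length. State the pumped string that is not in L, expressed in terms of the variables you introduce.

Suppose for contradiction that L is regular, and let p be the pumping length.
Choose w = 0^p 1^p ∈ L with |w| = 2p ≥ p.
Write w = xyz as guaranteed by the lemma, with |xy| ≤ p and y is nonempty.
Because |xy| ≤ p and w begins with p copies of 0, we have y = 0^k with 1 ≤ k ≤ p.
Pump with i = 2: xy^2z = 0^{p+k} 1^p has p+k occurrences of 0 but only p of 1. Since k ≥ 1 the counts differ, so xy^2z ∉ L.
This contradicts the pumping lemma, so L is not regular.

0^{p+k} 1^p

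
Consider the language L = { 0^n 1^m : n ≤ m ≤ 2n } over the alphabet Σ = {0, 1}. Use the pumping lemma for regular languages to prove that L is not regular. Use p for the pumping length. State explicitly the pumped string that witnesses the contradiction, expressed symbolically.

Assume L is regular; let p be its pumping constant.
Take w = 0^p 1^p ∈ L (since p ≤ p ≤ 2p), with |w| = 2p ≥ p.
The pumping lemma gives a decomposition w = xyz where |xy| ≤ p and |y| > 0.
Because |xy| ≤ p and w begins with p copies of 0, we have y = 0^k with 1 ≤ k ≤ p.
Pump with i = 2: xy^2z = 0^{p+k} 1^p. Now n = p+k > p = m, so the condition n ≤ m fails. Thus xy^2z ∉ L.
This is a contradiction; hence L is not regular.

0^{p+k} 1^p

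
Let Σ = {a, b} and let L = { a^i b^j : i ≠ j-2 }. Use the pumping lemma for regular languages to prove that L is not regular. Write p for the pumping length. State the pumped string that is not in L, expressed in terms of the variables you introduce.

a^{p+p!} b^{p+p!+2}

Toward a contradiction, assume L is regular with pumping length p.
Choose w = a^p b^{p+p!+2}. Since p ≠ (p+p!+2)-2 = p+p!, w ∈ L; and |w| ≥ p.
The pumping lemma gives a decomposition w = xyz where |xy| ≤ p and y is nonempty.
The first p characters of w are a's, so xy (and hence y) consists only of a's. Write y = a^k, 1 ≤ k ≤ p.
Since 1 ≤ k ≤ p, k divides p!; set t = 1 + p!/k. Then xy^t z has p + (p!/k)·k = p + p! copies of a. Now the a-count is p+p! and (b-count)-2 = (p+p!+2)-2 = p+p!, so i ≠ j-2 fails. So xy^t z = a^{p+p!} b^{p+p!+2} ∉ L.
This contradicts the pumping lemma, so L is not regular.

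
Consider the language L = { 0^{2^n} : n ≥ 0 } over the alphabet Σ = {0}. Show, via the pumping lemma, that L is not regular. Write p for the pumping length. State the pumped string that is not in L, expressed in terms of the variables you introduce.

Assume L is regular; let p be its pumping constant.
Take w = 0^{2^p} ∈ L with |w| = 2^p ≥ p.
The pumping lemma gives a decomposition w = xyz where |xy| ≤ p and |y| > 0.
Then y = 0^k for some k with 1 ≤ k ≤ p.
Pump with i = 2: xy^2z = 0^{2^p+k}. Since 1 ≤ k ≤ p < 2^p, we have 2^p < 2^p+k < 2^{p+1}, so 2^p+k is not a power of 2. So xy^2z ∉ L.
This contradicts the pumping lemma, so L is not regular.

0^{2^p+k}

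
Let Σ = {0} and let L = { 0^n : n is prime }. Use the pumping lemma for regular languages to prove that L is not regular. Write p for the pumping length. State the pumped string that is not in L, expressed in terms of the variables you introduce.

Toward a contradiction, assume L is regular with pumping length p.
Let q be a prime with q ≥ p+2 (infinitely many primes exist), and take w = 0^q ∈ L with |w| = q ≥ p.
By the pumping lemma, w = xyz with |xy| ≤ p and y is nonempty.
Then y = 0^k for some k with 1 ≤ k ≤ p.
Since 1 ≤ k ≤ p, |xz| = q-k. Pump with i = q+1: |xy^{q+1}z| = (q-k)+(q+1)k = q+qk = q(1+k), which is composite (both factors ≥ 2). So xy^{q+1}z = 0^{q(1+k)} ∉ L.
Contradiction. Therefore L is not regular.

0^{q(1+k)}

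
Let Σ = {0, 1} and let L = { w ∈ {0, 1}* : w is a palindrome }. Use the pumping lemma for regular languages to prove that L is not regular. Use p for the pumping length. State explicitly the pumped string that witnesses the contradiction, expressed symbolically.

0^{p+k} 1 0^p

Toward a contradiction, assume L is regular with pumping length p.
Take w = 0^p 1 0^p, a palindrome of length 2p+1 ≥ p.
The pumping lemma gives a decomposition w = xyz where |xy| ≤ p and |y| > 0.
Because |xy| ≤ p and w begins with p copies of 0, we have y = 0^k with 1 ≤ k ≤ p.
Pump with i = 2: xy^2z = 0^{p+k} 1 0^p. Its reverse is 0^p 1 0^{p+k}, which differs from xy^2z since k ≥ 1. So xy^2z is not a palindrome and xy^2z ∉ L.
This contradicts the pumping lemma, so L is not regular.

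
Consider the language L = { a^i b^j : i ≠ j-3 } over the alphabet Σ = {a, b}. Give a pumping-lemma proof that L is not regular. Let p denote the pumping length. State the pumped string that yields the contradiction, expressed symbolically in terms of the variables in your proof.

a^{p+p!} b^{p+p!+3}

Assume L is regular; let p be its pumping constant.
Choose w = a^p b^{p+p!+3}. Since p ≠ (p+p!+3)-3 = p+p!, w ∈ L; and |w| ≥ p.
By the pumping lemma, w = xyz with |xy| ≤ p and y is nonempty.
The first p characters of w are a's, so xy (and hence y) consists only of a's. Write y = a^k, 1 ≤ k ≤ p.
Since 1 ≤ k ≤ p, k divides p!; set t = 1 + p!/k. Then xy^t z has p + (p!/k)·k = p + p! copies of a. Now the a-count is p+p! and (b-count)-3 = (p+p!+3)-3 = p+p!, so i ≠ j-3 fails. So xy^t z = a^{p+p!} b^{p+p!+3} ∉ L.
This is a contradiction; hence L is not regular.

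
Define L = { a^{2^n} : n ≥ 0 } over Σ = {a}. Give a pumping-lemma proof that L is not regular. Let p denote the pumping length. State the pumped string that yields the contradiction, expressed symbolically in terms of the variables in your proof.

Toward a contradiction, assume L is regular with pumping length p.
Take w = a^{2^p} ∈ L with |w| = 2^p ≥ p.
The pumping lemma gives a decomposition w = xyz where |xy| ≤ p and |y| > 0.
Then y = a^k for some k with 1 ≤ k ≤ p.
Pump with i = 2: xy^2z = a^{2^p+k}. Since 1 ≤ k ≤ p < 2^p, we have 2^p < 2^p+k < 2^{p+1}, so 2^p+k is not a power of 2. So xy^2z ∉ L.
Contradiction. Therefore L is not regular.

a^{2^p+k}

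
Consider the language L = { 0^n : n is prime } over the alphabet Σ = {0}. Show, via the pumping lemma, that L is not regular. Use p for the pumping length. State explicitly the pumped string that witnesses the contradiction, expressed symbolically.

Assume L is regular; let p be its pumping constant.
Let q be a prime with q ≥ p+2 (infinitely many primes exist), and take w = 0^q ∈ L with |w| = q ≥ p.
Write w = xyz as guaranteed by the lemma, with |xy| ≤ p and y is nonempty.
Then y = 0^k for some k with 1 ≤ k ≤ p.
Since 1 ≤ k ≤ p, |xz| = q-k. Pump with i = q+1: |xy^{q+1}z| = (q-k)+(q+1)k = q+qk = q(1+k), which is composite (both factors ≥ 2). So xy^{q+1}z = 0^{q(1+k)} ∉ L.
Contradiction. Therefore L is not regular.

0^{q(1+k)}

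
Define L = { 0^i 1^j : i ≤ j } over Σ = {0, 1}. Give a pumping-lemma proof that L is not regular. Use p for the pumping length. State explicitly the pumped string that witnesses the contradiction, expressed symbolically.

0^{p+k} 1^p

Toward a contradiction, assume L is regular with pumping length p.
Choose w = 0^p 1^p ∈ L, with |w| = 2p ≥ p.
Write w = xyz as guaranteed by the lemma, with |xy| ≤ p and |y| ≥ 1.
Since the first p symbols of w are all 0's and |xy| ≤ p, y lies entirely in the leading 0-block: y = 0^k for some k with 1 ≤ k ≤ p.
Consider xy^2z = 0^{p+k} 1^p. Since k ≥ 1, the 0-count p+k exceeds the 1-count p, so i ≤ j fails; thus xy^2z ∉ L.
This contradicts the pumping lemma, so L is not regular.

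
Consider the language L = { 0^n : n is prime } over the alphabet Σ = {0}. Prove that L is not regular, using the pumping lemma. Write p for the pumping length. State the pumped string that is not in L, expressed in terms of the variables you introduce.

0^{q(1+k)}

Toward a contradiction, assume L is regular with pumping length p.
Let q be a prime with q ≥ p+2 (infinitely many primes exist), and take w = 0^q ∈ L with |w| = q ≥ p.
The pumping lemma gives a decomposition w = xyz where |xy| ≤ p and |y| > 0.
Then y = 0^k for some k with 1 ≤ k ≤ p.
Since 1 ≤ k ≤ p, |xz| = q-k. Pump with i = q+1: |xy^{q+1}z| = (q-k)+(q+1)k = q+qk = q(1+k), which is composite (both factors ≥ 2). So xy^{q+1}z = 0^{q(1+k)} ∉ L.
Contradiction. Therefore L is not regular.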